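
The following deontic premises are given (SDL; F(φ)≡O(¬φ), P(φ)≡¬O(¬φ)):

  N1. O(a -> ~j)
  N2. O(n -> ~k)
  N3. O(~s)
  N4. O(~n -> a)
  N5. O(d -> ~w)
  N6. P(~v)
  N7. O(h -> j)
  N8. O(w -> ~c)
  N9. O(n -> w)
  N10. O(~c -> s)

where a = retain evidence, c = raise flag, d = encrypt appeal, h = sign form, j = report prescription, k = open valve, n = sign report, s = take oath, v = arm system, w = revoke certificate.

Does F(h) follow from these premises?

Yes

From premise 3 we have O(~s).
Premise 10, O(~c -> s), contraposes to O(~s -> c); with O(~s) we get O(c).
Premise 8, O(w -> ~c), contraposes to O(c -> ~w); with O(c) we get O(~w).
The contrapositive of premise 9 (O(n -> w)) is O(~w -> ~n), and O(~w) is already established, so O(~n).
Premise 4 is O(~n -> a); since O(~n), deontic closure gives O(a).
With premise 1, O(a -> ~j), the K-axiom yields O(~j).
Premise 7 is O(h -> j); contrapositively O(~j -> ~h). Since O(~j) holds, K gives O(~h).
Premises 2, 5, 6 do not contribute to this derivation.
So O(~h) holds, i.e. F(h). The claim follows.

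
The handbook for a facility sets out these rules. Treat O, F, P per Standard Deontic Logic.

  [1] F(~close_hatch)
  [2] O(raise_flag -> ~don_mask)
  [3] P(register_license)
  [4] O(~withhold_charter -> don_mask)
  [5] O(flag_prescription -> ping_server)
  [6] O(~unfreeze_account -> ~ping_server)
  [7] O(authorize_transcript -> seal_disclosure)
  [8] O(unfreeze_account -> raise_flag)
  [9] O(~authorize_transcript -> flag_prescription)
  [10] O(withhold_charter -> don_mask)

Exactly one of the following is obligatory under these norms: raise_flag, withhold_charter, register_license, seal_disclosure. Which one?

seal_disclosure

By case analysis on withhold_charter: premise 10 gives O(withhold_charter -> don_mask) and premise 4 gives O(~withhold_charter -> don_mask), so O(don_mask) either way.
The contrapositive of premise 2 (O(raise_flag -> ~don_mask)) is O(don_mask -> ~raise_flag), and O(don_mask) is already established, so O(~raise_flag).
The contrapositive of premise 8 (O(unfreeze_account -> raise_flag)) is O(~raise_flag -> ~unfreeze_account), and O(~raise_flag) is already established, so O(~unfreeze_account).
From O(~unfreeze_account) and premise 6, O(~unfreeze_account -> ~ping_server), we obtain O(~ping_server).
Premise 5 is O(flag_prescription -> ping_server); contrapositively O(~ping_server -> ~flag_prescription). Since O(~ping_server) holds, K gives O(~flag_prescription).
The contrapositive of premise 9 (O(~authorize_transcript -> flag_prescription)) is O(~flag_prescription -> authorize_transcript), and O(~flag_prescription) is already established, so O(authorize_transcript).
From O(authorize_transcript) and premise 7, O(authorize_transcript -> seal_disclosure), we obtain O(seal_disclosure).
So O(seal_disclosure) holds — seal_disclosure is obligatory. None of the other listed options is made obligatory by any chain of premises.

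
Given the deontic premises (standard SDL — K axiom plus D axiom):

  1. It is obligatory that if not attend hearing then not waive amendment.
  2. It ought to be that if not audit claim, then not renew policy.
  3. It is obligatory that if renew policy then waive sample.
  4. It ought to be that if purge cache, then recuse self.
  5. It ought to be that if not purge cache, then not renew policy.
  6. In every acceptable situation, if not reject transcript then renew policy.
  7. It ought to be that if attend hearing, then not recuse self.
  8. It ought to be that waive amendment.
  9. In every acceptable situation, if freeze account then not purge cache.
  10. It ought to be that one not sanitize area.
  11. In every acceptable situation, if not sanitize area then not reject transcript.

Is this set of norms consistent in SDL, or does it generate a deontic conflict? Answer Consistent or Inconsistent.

Inconsistent

Premise 8 gives O(waive_amendment).
Premise 1 is O(¬attend_hearing → ¬waive_amendment); contrapositively O(waive_amendment → attend_hearing). Since O(waive_amendment) holds, K gives O(attend_hearing).
With premise 7, O(attend_hearing → ¬recuse_self), the K-axiom yields O(¬recuse_self).
Premise 4, O(purge_cache → recuse_self), contraposes to O(¬recuse_self → ¬purge_cache); with O(¬recuse_self) we get O(¬purge_cache).
Premise 5 is O(¬purge_cache → ¬renew_policy); since O(¬purge_cache), deontic closure gives O(¬renew_policy).
Premise 6 is O(¬reject_transcript → renew_policy); contrapositively O(¬renew_policy → reject_transcript). Since O(¬renew_policy) holds, K gives O(reject_transcript).
Premise 11, O(¬sanitize_area → ¬reject_transcript), contraposes to O(reject_transcript → sanitize_area); with O(reject_transcript) we get O(sanitize_area).
Yet premise 10 states O(¬sanitize_area).
We now have both O(sanitize_area) and O(¬sanitize_area) — sanitize_area is simultaneously obligatory and forbidden, violating the D-axiom.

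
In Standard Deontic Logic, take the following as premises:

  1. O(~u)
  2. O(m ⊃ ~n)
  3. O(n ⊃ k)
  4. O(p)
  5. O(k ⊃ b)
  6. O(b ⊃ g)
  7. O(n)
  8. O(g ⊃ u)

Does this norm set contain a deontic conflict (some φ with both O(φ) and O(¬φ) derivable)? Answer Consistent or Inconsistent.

Inconsistent

From premise 1 we have O(~u).
Premise 8, O(g ⊃ u), contraposes to O(~u ⊃ ~g); with O(~u) we get O(~g).
Premise 6 is O(b ⊃ g); contrapositively O(~g ⊃ ~b). Since O(~g) holds, K gives O(~b).
The contrapositive of premise 5 (O(k ⊃ b)) is O(~b ⊃ ~k), and O(~b) is already established, so O(~k).
The contrapositive of premise 3 (O(n ⊃ k)) is O(~k ⊃ ~n), and O(~k) is already established, so O(~n).
But premise 7 directly asserts O(n).
We now have both O(~n) and O(n) — n is simultaneously obligatory and forbidden, violating the D-axiom.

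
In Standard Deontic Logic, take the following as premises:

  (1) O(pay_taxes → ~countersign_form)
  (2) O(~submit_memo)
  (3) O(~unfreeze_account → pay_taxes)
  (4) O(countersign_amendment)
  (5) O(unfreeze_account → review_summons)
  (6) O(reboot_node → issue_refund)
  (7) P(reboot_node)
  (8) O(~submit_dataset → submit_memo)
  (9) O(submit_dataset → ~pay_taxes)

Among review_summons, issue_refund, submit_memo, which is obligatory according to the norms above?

review_summons

Premise 2 gives O(~submit_memo).
Premise 8, O(~submit_dataset → submit_memo), contraposes to O(~submit_memo → submit_dataset); with O(~submit_memo) we get O(submit_dataset).
Applying K to premise 9 (O(submit_dataset → ~pay_taxes)) and O(submit_dataset) yields O(~pay_taxes).
Premise 3, O(~unfreeze_account → pay_taxes), contraposes to O(~pay_taxes → unfreeze_account); with O(~pay_taxes) we get O(unfreeze_account).
From O(unfreeze_account) and premise 5, O(unfreeze_account → review_summons), we obtain O(review_summons).
So O(review_summons) holds — review_summons is obligatory. None of the other listed options is made obligatory by any chain of premises.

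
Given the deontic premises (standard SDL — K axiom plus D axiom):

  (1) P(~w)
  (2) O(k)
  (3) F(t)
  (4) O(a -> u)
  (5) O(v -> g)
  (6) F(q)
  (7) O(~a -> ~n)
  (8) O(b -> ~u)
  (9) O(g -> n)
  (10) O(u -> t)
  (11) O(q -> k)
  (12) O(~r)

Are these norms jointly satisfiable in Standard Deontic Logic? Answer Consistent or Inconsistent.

Consistent

Premise 11 is O(q -> k); even if O(k) held, inferring O(q) would be affirming the consequent — invalid.
So O(q) is not derivable, and the apparent clash with O(~q) does not arise.
A world satisfying every obligation exists (e.g. a=false, b=false, g=false, k=true, n=false, q=false, r=false, t=false, u=false, v=false, w=false); no atom is both obligatory and forbidden, so the set is consistent.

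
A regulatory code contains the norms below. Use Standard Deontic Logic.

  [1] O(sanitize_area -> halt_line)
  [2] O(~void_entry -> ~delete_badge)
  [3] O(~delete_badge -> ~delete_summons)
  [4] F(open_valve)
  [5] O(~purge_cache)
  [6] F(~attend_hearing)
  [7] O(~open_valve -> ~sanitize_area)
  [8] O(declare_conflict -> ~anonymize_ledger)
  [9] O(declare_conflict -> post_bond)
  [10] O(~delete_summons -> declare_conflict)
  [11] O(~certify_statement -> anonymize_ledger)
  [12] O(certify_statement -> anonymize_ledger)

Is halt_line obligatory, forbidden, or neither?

Premise 1 is O(sanitize_area -> halt_line), but O(sanitize_area) is not derivable from the premises, so it does not yield O(halt_line).
No premise or chain of K-axiom applications forces O(halt_line), and none forces O(~halt_line). So halt_line is neither obligatory nor forbidden under these norms.

Neither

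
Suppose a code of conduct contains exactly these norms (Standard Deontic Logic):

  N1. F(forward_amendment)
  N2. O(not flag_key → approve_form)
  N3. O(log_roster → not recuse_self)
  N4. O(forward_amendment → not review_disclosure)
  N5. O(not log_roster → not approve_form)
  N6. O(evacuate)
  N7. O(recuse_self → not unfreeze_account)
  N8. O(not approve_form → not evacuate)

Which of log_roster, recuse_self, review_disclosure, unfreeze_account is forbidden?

Premise 6 gives O(evacuate).
Premise 8 is O(not approve_form → not evacuate); contrapositively O(evacuate → approve_form). Since O(evacuate) holds, K gives O(approve_form).
The contrapositive of premise 5 (O(not log_roster → not approve_form)) is O(approve_form → log_roster), and O(approve_form) is already established, so O(log_roster).
From O(log_roster) and premise 3, O(log_roster → not recuse_self), we obtain O(not recuse_self).
So O(not recuse_self) holds, i.e. recuse_self is forbidden. None of the other listed options is forbidden under the premises.

recuse_self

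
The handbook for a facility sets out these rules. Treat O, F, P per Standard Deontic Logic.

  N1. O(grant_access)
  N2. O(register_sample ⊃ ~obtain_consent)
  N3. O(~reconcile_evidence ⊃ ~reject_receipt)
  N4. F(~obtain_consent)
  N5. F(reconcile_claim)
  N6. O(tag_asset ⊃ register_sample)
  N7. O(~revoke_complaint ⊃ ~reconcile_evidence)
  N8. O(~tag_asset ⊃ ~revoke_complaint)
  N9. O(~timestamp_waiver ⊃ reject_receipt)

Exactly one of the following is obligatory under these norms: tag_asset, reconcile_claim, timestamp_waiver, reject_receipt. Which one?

F(~obtain_consent) at premise 4 means O(obtain_consent).
Premise 2 is O(register_sample ⊃ ~obtain_consent); contrapositively O(obtain_consent ⊃ ~register_sample). Since O(obtain_consent) holds, K gives O(~register_sample).
Premise 6 is O(tag_asset ⊃ register_sample); contrapositively O(~register_sample ⊃ ~tag_asset). Since O(~register_sample) holds, K gives O(~tag_asset).
With premise 8, O(~tag_asset ⊃ ~revoke_complaint), the K-axiom yields O(~revoke_complaint).
Premise 7 is O(~revoke_complaint ⊃ ~reconcile_evidence); since O(~revoke_complaint), deontic closure gives O(~reconcile_evidence).
Applying K to premise 3 (O(~reconcile_evidence ⊃ ~reject_receipt)) and O(~reconcile_evidence) yields O(~reject_receipt).
Premise 9 is O(~timestamp_waiver ⊃ reject_receipt); contrapositively O(~reject_receipt ⊃ timestamp_waiver). Since O(~reject_receipt) holds, K gives O(timestamp_waiver).
So O(timestamp_waiver) holds — timestamp_waiver is obligatory. None of the other listed options is made obligatory by any chain of premises.

timestamp_waiver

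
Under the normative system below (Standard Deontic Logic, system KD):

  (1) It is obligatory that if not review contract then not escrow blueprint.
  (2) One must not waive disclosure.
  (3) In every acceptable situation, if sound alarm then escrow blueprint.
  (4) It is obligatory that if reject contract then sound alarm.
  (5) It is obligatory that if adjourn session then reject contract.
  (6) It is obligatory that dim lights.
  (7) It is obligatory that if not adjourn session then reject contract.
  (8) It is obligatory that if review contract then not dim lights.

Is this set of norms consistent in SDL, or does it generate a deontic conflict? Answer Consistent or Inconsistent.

By case analysis on ¬adjourn_session: premise 7 gives O(¬adjourn_session → reject_contract) and premise 5 gives O(adjourn_session → reject_contract), so O(reject_contract) either way.
With premise 4, O(reject_contract → sound_alarm), the K-axiom yields O(sound_alarm).
From O(sound_alarm) and premise 3, O(sound_alarm → escrow_blueprint), we obtain O(escrow_blueprint).
Premise 1 is O(¬review_contract → ¬escrow_blueprint); contrapositively O(escrow_blueprint → review_contract). Since O(escrow_blueprint) holds, K gives O(review_contract).
With premise 8, O(review_contract → ¬dim_lights), the K-axiom yields O(¬dim_lights).
Yet premise 6 states O(dim_lights).
We now have both O(¬dim_lights) and O(dim_lights) — dim_lights is simultaneously obligatory and forbidden, violating the D-axiom.

Inconsistent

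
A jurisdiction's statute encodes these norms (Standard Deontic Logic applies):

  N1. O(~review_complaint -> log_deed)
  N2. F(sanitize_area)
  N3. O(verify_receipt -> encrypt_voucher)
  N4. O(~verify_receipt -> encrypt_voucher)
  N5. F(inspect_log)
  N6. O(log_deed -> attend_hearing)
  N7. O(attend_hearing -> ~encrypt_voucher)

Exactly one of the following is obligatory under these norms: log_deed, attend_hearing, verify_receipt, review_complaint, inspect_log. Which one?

review_complaint

Premises 4 and 3 are O(~verify_receipt -> encrypt_voucher) and O(verify_receipt -> encrypt_voucher); every ideal world satisfies ~verify_receipt or verify_receipt, so in either case encrypt_voucher holds — hence O(encrypt_voucher).
Premise 7 is O(attend_hearing -> ~encrypt_voucher); contrapositively O(encrypt_voucher -> ~attend_hearing). Since O(encrypt_voucher) holds, K gives O(~attend_hearing).
Premise 6 is O(log_deed -> attend_hearing); contrapositively O(~attend_hearing -> ~log_deed). Since O(~attend_hearing) holds, K gives O(~log_deed).
Premise 1 is O(~review_complaint -> log_deed); contrapositively O(~log_deed -> review_complaint). Since O(~log_deed) holds, K gives O(review_complaint).
So O(review_complaint) holds — review_complaint is obligatory. None of the other listed options is made obligatory by any chain of premises.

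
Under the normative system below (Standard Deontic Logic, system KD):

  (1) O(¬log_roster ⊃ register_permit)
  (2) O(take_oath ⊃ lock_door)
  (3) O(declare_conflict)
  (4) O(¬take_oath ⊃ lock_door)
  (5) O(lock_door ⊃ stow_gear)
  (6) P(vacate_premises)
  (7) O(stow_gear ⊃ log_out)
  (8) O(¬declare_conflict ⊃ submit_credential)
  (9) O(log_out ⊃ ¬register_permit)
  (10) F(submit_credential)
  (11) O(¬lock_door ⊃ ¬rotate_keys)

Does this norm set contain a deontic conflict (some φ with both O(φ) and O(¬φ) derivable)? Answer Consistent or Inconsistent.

Consistent

Premise 8 is O(¬declare_conflict ⊃ submit_credential), but O(¬declare_conflict) is not derivable from the premises, so it does not yield O(submit_credential).
So O(submit_credential) is not derivable, and the apparent clash with O(¬submit_credential) does not arise.
A world satisfying every obligation exists (e.g. declare_conflict=true, lock_door=true, log_out=true, log_roster=true, register_permit=false, rotate_keys=false, stow_gear=true, submit_credential=false, take_oath=false, vacate_premises=false); no atom is both obligatory and forbidden, so the set is consistent.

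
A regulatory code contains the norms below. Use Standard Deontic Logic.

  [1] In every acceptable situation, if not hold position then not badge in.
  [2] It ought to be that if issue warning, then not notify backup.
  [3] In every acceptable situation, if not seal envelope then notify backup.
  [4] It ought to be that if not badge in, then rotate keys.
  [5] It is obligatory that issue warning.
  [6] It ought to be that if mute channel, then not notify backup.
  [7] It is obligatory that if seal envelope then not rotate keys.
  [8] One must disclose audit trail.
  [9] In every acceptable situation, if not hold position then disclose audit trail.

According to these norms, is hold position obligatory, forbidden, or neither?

Premise 5 gives O(issue_warning).
From O(issue_warning) and premise 2, O(issue_warning → ¬notify_backup), we obtain O(¬notify_backup).
The contrapositive of premise 3 (O(¬seal_envelope → notify_backup)) is O(¬notify_backup → seal_envelope), and O(¬notify_backup) is already established, so O(seal_envelope).
With premise 7, O(seal_envelope → ¬rotate_keys), the K-axiom yields O(¬rotate_keys).
The contrapositive of premise 4 (O(¬badge_in → rotate_keys)) is O(¬rotate_keys → badge_in), and O(¬rotate_keys) is already established, so O(badge_in).
Premise 1 is O(¬hold_position → ¬badge_in); contrapositively O(badge_in → hold_position). Since O(badge_in) holds, K gives O(hold_position).
Premises 6, 8, 9 do not contribute to this derivation.
Hence hold_position is obligatory.

Obligatory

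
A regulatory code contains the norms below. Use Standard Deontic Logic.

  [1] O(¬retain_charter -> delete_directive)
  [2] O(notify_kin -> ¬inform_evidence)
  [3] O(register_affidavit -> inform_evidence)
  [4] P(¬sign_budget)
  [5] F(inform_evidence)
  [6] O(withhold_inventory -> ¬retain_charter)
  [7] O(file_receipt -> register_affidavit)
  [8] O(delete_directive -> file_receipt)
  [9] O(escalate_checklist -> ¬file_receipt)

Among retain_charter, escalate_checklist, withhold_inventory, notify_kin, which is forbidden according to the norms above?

withhold_inventory

Premise 5, F(inform_evidence), is equivalent to O(¬inform_evidence).
Premise 3 is O(register_affidavit -> inform_evidence); contrapositively O(¬inform_evidence -> ¬register_affidavit). Since O(¬inform_evidence) holds, K gives O(¬register_affidavit).
The contrapositive of premise 7 (O(file_receipt -> register_affidavit)) is O(¬register_affidavit -> ¬file_receipt), and O(¬register_affidavit) is already established, so O(¬file_receipt).
Premise 8 is O(delete_directive -> file_receipt); contrapositively O(¬file_receipt -> ¬delete_directive). Since O(¬file_receipt) holds, K gives O(¬delete_directive).
The contrapositive of premise 1 (O(¬retain_charter -> delete_directive)) is O(¬delete_directive -> retain_charter), and O(¬delete_directive) is already established, so O(retain_charter).
The contrapositive of premise 6 (O(withhold_inventory -> ¬retain_charter)) is O(retain_charter -> ¬withhold_inventory), and O(retain_charter) is already established, so O(¬withhold_inventory).
So O(¬withhold_inventory) holds, i.e. withhold_inventory is forbidden. None of the other listed options is forbidden under the premises.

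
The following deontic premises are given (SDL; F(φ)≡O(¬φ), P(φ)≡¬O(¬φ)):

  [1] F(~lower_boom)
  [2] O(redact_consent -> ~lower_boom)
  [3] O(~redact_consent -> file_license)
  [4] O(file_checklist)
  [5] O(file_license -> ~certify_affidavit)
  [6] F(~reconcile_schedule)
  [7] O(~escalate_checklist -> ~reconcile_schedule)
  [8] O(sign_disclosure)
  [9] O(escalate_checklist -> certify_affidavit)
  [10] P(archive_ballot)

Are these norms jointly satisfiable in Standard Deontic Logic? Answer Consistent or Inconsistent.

Inconsistent

Premise 1 is F(~lower_boom), i.e. O(lower_boom).
Premise 2 is O(redact_consent -> ~lower_boom); contrapositively O(lower_boom -> ~redact_consent). Since O(lower_boom) holds, K gives O(~redact_consent).
Premise 3 is O(~redact_consent -> file_license); since O(~redact_consent), deontic closure gives O(file_license).
Applying K to premise 5 (O(file_license -> ~certify_affidavit)) and O(file_license) yields O(~certify_affidavit).
Premise 9 is O(escalate_checklist -> certify_affidavit); contrapositively O(~certify_affidavit -> ~escalate_checklist). Since O(~certify_affidavit) holds, K gives O(~escalate_checklist).
Applying K to premise 7 (O(~escalate_checklist -> ~reconcile_schedule)) and O(~escalate_checklist) yields O(~reconcile_schedule).
Yet premise 6 is F(~reconcile_schedule), i.e. O(reconcile_schedule).
We now have both O(~reconcile_schedule) and O(reconcile_schedule) — reconcile_schedule is simultaneously obligatory and forbidden, violating the D-axiom.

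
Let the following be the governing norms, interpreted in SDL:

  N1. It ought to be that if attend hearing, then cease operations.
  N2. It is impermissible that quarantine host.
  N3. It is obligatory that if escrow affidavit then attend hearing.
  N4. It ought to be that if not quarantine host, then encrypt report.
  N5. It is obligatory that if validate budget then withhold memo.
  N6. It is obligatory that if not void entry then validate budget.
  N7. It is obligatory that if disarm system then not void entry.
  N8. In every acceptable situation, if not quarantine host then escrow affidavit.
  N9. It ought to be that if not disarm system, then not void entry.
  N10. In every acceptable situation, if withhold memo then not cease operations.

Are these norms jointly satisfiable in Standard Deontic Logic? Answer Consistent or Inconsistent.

Inconsistent

By case analysis on ¬disarm_system: premise 9 gives O(¬disarm_system → ¬void_entry) and premise 7 gives O(disarm_system → ¬void_entry), so O(¬void_entry) either way.
Premise 6 is O(¬void_entry → validate_budget); since O(¬void_entry), deontic closure gives O(validate_budget).
Applying K to premise 5 (O(validate_budget → withhold_memo)) and O(validate_budget) yields O(withhold_memo).
Applying K to premise 10 (O(withhold_memo → ¬cease_operations)) and O(withhold_memo) yields O(¬cease_operations).
The contrapositive of premise 1 (O(attend_hearing → cease_operations)) is O(¬cease_operations → ¬attend_hearing), and O(¬cease_operations) is already established, so O(¬attend_hearing).
Premise 3, O(escrow_affidavit → attend_hearing), contraposes to O(¬attend_hearing → ¬escrow_affidavit); with O(¬attend_hearing) we get O(¬escrow_affidavit).
Premise 8, O(¬quarantine_host → escrow_affidavit), contraposes to O(¬escrow_affidavit → quarantine_host); with O(¬escrow_affidavit) we get O(quarantine_host).
Yet premise 2 is F(quarantine_host), i.e. O(¬quarantine_host).
We now have both O(quarantine_host) and O(¬quarantine_host) — quarantine_host is simultaneously obligatory and forbidden, violating the D-axiom.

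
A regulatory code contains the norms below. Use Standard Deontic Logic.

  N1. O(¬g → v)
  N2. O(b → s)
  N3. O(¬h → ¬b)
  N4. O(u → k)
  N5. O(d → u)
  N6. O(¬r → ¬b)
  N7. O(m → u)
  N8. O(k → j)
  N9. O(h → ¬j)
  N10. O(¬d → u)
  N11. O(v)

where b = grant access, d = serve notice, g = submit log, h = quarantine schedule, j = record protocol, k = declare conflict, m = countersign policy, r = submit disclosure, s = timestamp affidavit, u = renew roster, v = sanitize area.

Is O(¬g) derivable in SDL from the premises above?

No

Premise 1 is O(¬g → v); even if O(v) held, inferring O(¬g) would be affirming the consequent — invalid.
No other premise forces O(¬g). An ideal world satisfying every premise can still have ¬g false, so O(¬g) is not derivable.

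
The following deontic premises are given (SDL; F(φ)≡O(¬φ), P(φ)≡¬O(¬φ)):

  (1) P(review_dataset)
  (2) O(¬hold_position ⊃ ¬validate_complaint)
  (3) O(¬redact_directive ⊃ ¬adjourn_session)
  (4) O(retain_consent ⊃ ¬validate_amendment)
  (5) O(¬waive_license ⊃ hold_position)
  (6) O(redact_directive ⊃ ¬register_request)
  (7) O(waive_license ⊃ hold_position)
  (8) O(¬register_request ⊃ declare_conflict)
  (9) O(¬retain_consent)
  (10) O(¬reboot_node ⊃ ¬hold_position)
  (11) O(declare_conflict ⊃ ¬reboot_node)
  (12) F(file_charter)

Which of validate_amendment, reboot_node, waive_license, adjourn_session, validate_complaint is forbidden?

By case analysis on ¬waive_license: premise 5 gives O(¬waive_license ⊃ hold_position) and premise 7 gives O(waive_license ⊃ hold_position), so O(hold_position) either way.
Premise 10, O(¬reboot_node ⊃ ¬hold_position), contraposes to O(hold_position ⊃ reboot_node); with O(hold_position) we get O(reboot_node).
Premise 11 is O(declare_conflict ⊃ ¬reboot_node); contrapositively O(reboot_node ⊃ ¬declare_conflict). Since O(reboot_node) holds, K gives O(¬declare_conflict).
Premise 8, O(¬register_request ⊃ declare_conflict), contraposes to O(¬declare_conflict ⊃ register_request); with O(¬declare_conflict) we get O(register_request).
Premise 6, O(redact_directive ⊃ ¬register_request), contraposes to O(register_request ⊃ ¬redact_directive); with O(register_request) we get O(¬redact_directive).
Premise 3 is O(¬redact_directive ⊃ ¬adjourn_session); since O(¬redact_directive), deontic closure gives O(¬adjourn_session).
So O(¬adjourn_session) holds, i.e. adjourn_session is forbidden. None of the other listed options is forbidden under the premises.

adjourn_session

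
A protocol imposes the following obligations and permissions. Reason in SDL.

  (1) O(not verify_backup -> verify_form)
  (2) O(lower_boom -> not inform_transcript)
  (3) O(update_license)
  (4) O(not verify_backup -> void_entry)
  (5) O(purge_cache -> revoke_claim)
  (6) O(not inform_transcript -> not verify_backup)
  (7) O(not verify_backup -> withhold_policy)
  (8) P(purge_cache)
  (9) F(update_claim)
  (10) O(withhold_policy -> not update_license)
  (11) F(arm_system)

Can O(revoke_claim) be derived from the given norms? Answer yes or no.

Premise 5 is O(purge_cache -> revoke_claim), but O(purge_cache) is not derivable from the premises (the permission P(purge_cache) asserts only not O(not purge_cache), not O(purge_cache)), so it does not yield O(revoke_claim).
No other premise forces O(revoke_claim). An ideal world satisfying every premise can still have revoke_claim false, so O(revoke_claim) is not derivable.

No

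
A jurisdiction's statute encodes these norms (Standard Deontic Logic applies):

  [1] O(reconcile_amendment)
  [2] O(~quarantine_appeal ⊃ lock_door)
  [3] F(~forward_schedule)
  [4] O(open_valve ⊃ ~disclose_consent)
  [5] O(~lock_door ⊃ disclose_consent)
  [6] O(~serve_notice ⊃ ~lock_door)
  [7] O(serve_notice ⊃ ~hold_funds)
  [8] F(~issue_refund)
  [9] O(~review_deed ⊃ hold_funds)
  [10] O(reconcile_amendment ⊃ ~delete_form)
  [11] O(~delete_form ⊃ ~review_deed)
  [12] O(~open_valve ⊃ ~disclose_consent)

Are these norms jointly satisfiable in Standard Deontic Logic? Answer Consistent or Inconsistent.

Premises 12 and 4 cover both cases: O(~open_valve ⊃ ~disclose_consent) and O(open_valve ⊃ ~disclose_consent). Since ~open_valve ∨ open_valve is a tautology, O(~disclose_consent) follows.
The contrapositive of premise 5 (O(~lock_door ⊃ disclose_consent)) is O(~disclose_consent ⊃ lock_door), and O(~disclose_consent) is already established, so O(lock_door).
Premise 6, O(~serve_notice ⊃ ~lock_door), contraposes to O(lock_door ⊃ serve_notice); with O(lock_door) we get O(serve_notice).
From O(serve_notice) and premise 7, O(serve_notice ⊃ ~hold_funds), we obtain O(~hold_funds).
The contrapositive of premise 9 (O(~review_deed ⊃ hold_funds)) is O(~hold_funds ⊃ review_deed), and O(~hold_funds) is already established, so O(review_deed).
Premise 11, O(~delete_form ⊃ ~review_deed), contraposes to O(review_deed ⊃ delete_form); with O(review_deed) we get O(delete_form).
Premise 10, O(reconcile_amendment ⊃ ~delete_form), contraposes to O(delete_form ⊃ ~reconcile_amendment); with O(delete_form) we get O(~reconcile_amendment).
Yet premise 1 states O(reconcile_amendment).
We now have both O(~reconcile_amendment) and O(reconcile_amendment) — reconcile_amendment is simultaneously obligatory and forbidden, violating the D-axiom.

Inconsistent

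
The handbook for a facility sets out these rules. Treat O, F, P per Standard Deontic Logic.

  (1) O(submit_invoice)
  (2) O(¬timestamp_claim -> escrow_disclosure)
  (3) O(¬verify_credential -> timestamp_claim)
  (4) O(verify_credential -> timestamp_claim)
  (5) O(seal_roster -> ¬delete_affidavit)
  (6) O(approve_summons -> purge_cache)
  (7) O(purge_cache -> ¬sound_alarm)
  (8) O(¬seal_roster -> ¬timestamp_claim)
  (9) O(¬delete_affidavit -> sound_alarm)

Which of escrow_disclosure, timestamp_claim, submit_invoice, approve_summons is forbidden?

Premises 4 and 3 cover both cases: O(verify_credential -> timestamp_claim) and O(¬verify_credential -> timestamp_claim). Since verify_credential ∨ ¬verify_credential is a tautology, O(timestamp_claim) follows.
The contrapositive of premise 8 (O(¬seal_roster -> ¬timestamp_claim)) is O(timestamp_claim -> seal_roster), and O(timestamp_claim) is already established, so O(seal_roster).
With premise 5, O(seal_roster -> ¬delete_affidavit), the K-axiom yields O(¬delete_affidavit).
Premise 9 is O(¬delete_affidavit -> sound_alarm); since O(¬delete_affidavit), deontic closure gives O(sound_alarm).
Premise 7 is O(purge_cache -> ¬sound_alarm); contrapositively O(sound_alarm -> ¬purge_cache). Since O(sound_alarm) holds, K gives O(¬purge_cache).
Premise 6, O(approve_summons -> purge_cache), contraposes to O(¬purge_cache -> ¬approve_summons); with O(¬purge_cache) we get O(¬approve_summons).
So O(¬approve_summons) holds, i.e. approve_summons is forbidden. None of the other listed options is forbidden under the premises.

approve_summons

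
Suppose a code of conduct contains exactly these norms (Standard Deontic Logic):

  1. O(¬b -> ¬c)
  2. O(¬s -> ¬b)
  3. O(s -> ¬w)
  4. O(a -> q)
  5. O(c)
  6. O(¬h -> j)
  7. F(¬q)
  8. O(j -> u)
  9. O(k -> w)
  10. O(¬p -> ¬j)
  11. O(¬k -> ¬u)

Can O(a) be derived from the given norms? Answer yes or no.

Premise 4 is O(a -> q); even if O(q) held, inferring O(a) would be affirming the consequent — invalid.
No other premise forces O(a). An ideal world satisfying every premise can still have a false, so O(a) is not derivable.

No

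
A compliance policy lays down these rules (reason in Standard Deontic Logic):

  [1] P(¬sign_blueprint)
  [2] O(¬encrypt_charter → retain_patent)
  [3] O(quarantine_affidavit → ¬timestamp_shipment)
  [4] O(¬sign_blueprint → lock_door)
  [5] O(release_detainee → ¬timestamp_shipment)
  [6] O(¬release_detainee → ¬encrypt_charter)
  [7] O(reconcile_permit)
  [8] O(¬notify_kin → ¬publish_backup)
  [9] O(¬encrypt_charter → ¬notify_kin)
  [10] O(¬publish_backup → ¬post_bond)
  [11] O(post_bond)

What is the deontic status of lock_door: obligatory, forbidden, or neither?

Premise 4 is O(¬sign_blueprint → lock_door), but O(¬sign_blueprint) is not derivable from the premises (the permission P(¬sign_blueprint) asserts only ¬O(sign_blueprint), not O(¬sign_blueprint)), so it does not yield O(lock_door).
No premise or chain of K-axiom applications forces O(lock_door), and none forces O(¬lock_door). So lock_door is neither obligatory nor forbidden under these norms.

Neither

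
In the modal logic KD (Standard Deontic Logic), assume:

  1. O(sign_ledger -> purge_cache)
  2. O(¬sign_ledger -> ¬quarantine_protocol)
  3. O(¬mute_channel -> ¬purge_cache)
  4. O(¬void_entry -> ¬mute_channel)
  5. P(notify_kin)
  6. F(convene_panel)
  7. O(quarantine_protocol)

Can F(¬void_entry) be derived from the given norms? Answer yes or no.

From premise 7 we have O(quarantine_protocol).
The contrapositive of premise 2 (O(¬sign_ledger -> ¬quarantine_protocol)) is O(quarantine_protocol -> sign_ledger), and O(quarantine_protocol) is already established, so O(sign_ledger).
With premise 1, O(sign_ledger -> purge_cache), the K-axiom yields O(purge_cache).
The contrapositive of premise 3 (O(¬mute_channel -> ¬purge_cache)) is O(purge_cache -> mute_channel), and O(purge_cache) is already established, so O(mute_channel).
Premise 4 is O(¬void_entry -> ¬mute_channel); contrapositively O(mute_channel -> void_entry). Since O(mute_channel) holds, K gives O(void_entry).
Premises 5, 6 do not contribute to this derivation.
So O(void_entry) holds, i.e. F(¬void_entry). The claim follows.

Yes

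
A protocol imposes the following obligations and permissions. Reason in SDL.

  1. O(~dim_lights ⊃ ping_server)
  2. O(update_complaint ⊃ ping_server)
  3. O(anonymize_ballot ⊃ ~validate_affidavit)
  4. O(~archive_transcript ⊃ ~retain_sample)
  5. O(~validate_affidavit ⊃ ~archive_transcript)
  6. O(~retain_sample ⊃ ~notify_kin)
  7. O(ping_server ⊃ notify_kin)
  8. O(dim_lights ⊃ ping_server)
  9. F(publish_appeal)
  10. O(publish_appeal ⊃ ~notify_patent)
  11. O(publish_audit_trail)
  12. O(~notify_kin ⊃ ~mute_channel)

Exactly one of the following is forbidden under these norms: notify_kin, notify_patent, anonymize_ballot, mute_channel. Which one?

anonymize_ballot

Premises 1 and 8 are O(~dim_lights ⊃ ping_server) and O(dim_lights ⊃ ping_server); every ideal world satisfies ~dim_lights or dim_lights, so in either case ping_server holds — hence O(ping_server).
With premise 7, O(ping_server ⊃ notify_kin), the K-axiom yields O(notify_kin).
Premise 6 is O(~retain_sample ⊃ ~notify_kin); contrapositively O(notify_kin ⊃ retain_sample). Since O(notify_kin) holds, K gives O(retain_sample).
The contrapositive of premise 4 (O(~archive_transcript ⊃ ~retain_sample)) is O(retain_sample ⊃ archive_transcript), and O(retain_sample) is already established, so O(archive_transcript).
Premise 5, O(~validate_affidavit ⊃ ~archive_transcript), contraposes to O(archive_transcript ⊃ validate_affidavit); with O(archive_transcript) we get O(validate_affidavit).
The contrapositive of premise 3 (O(anonymize_ballot ⊃ ~validate_affidavit)) is O(validate_affidavit ⊃ ~anonymize_ballot), and O(validate_affidavit) is already established, so O(~anonymize_ballot).
So O(~anonymize_ballot) holds, i.e. anonymize_ballot is forbidden. None of the other listed options is forbidden under the premises.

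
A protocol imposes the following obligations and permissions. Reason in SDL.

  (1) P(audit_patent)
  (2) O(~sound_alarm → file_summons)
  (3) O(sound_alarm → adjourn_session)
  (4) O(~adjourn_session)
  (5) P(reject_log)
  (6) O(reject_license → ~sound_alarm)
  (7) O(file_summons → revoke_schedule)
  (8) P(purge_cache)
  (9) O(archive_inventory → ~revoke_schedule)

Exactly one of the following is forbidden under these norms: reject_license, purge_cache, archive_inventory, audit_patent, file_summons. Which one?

archive_inventory

Premise 4 gives O(~adjourn_session).
Premise 3, O(sound_alarm → adjourn_session), contraposes to O(~adjourn_session → ~sound_alarm); with O(~adjourn_session) we get O(~sound_alarm).
Applying K to premise 2 (O(~sound_alarm → file_summons)) and O(~sound_alarm) yields O(file_summons).
From O(file_summons) and premise 7, O(file_summons → revoke_schedule), we obtain O(revoke_schedule).
Premise 9 is O(archive_inventory → ~revoke_schedule); contrapositively O(revoke_schedule → ~archive_inventory). Since O(revoke_schedule) holds, K gives O(~archive_inventory).
So O(~archive_inventory) holds, i.e. archive_inventory is forbidden. None of the other listed options is forbidden under the premises.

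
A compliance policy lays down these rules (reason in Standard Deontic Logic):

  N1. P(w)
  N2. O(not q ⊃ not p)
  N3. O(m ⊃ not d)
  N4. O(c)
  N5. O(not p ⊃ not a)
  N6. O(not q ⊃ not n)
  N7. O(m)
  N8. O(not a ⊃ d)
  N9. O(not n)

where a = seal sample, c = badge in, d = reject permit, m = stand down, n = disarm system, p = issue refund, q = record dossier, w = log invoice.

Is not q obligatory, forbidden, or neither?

Premise 7 gives O(m).
From O(m) and premise 3, O(m ⊃ not d), we obtain O(not d).
Premise 8, O(not a ⊃ d), contraposes to O(not d ⊃ a); with O(not d) we get O(a).
Premise 5 is O(not p ⊃ not a); contrapositively O(a ⊃ p). Since O(a) holds, K gives O(p).
Premise 2, O(not q ⊃ not p), contraposes to O(p ⊃ q); with O(p) we get O(q).
Premises 1, 4, 6, 9 do not contribute to this derivation.
Thus O(q), which is F(not q): not q is forbidden.

Forbidden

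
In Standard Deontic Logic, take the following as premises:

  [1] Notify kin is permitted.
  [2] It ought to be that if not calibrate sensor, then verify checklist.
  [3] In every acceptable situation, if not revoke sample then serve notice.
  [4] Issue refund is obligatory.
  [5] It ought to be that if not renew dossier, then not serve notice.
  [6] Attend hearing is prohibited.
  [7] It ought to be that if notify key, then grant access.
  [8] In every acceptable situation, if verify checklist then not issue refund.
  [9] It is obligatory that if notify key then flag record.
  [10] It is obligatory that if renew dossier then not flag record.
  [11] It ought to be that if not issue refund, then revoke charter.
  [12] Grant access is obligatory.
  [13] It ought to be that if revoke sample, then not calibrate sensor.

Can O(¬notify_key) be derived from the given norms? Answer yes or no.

Premise 4 states O(issue_refund) outright.
Premise 8 is O(verify_checklist → ¬issue_refund); contrapositively O(issue_refund → ¬verify_checklist). Since O(issue_refund) holds, K gives O(¬verify_checklist).
Premise 2 is O(¬calibrate_sensor → verify_checklist); contrapositively O(¬verify_checklist → calibrate_sensor). Since O(¬verify_checklist) holds, K gives O(calibrate_sensor).
The contrapositive of premise 13 (O(revoke_sample → ¬calibrate_sensor)) is O(calibrate_sensor → ¬revoke_sample), and O(calibrate_sensor) is already established, so O(¬revoke_sample).
Applying K to premise 3 (O(¬revoke_sample → serve_notice)) and O(¬revoke_sample) yields O(serve_notice).
The contrapositive of premise 5 (O(¬renew_dossier → ¬serve_notice)) is O(serve_notice → renew_dossier), and O(serve_notice) is already established, so O(renew_dossier).
Applying K to premise 10 (O(renew_dossier → ¬flag_record)) and O(renew_dossier) yields O(¬flag_record).
The contrapositive of premise 9 (O(notify_key → flag_record)) is O(¬flag_record → ¬notify_key), and O(¬flag_record) is already established, so O(¬notify_key).
Premises 1, 6, 7, 11, 12 do not contribute to this derivation.
So O(¬notify_key) follows.

Yes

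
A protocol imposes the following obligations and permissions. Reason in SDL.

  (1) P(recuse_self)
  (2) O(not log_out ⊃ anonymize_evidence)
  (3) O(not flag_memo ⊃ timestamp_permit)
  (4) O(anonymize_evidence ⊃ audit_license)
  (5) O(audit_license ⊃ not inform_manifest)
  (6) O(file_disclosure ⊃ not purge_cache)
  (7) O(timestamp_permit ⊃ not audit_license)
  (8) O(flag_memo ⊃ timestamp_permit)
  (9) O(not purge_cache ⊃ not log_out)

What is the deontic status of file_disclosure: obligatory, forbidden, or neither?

Forbidden

By case analysis on not flag_memo: premise 3 gives O(not flag_memo ⊃ timestamp_permit) and premise 8 gives O(flag_memo ⊃ timestamp_permit), so O(timestamp_permit) either way.
With premise 7, O(timestamp_permit ⊃ not audit_license), the K-axiom yields O(not audit_license).
The contrapositive of premise 4 (O(anonymize_evidence ⊃ audit_license)) is O(not audit_license ⊃ not anonymize_evidence), and O(not audit_license) is already established, so O(not anonymize_evidence).
Premise 2, O(not log_out ⊃ anonymize_evidence), contraposes to O(not anonymize_evidence ⊃ log_out); with O(not anonymize_evidence) we get O(log_out).
The contrapositive of premise 9 (O(not purge_cache ⊃ not log_out)) is O(log_out ⊃ purge_cache), and O(log_out) is already established, so O(purge_cache).
Premise 6, O(file_disclosure ⊃ not purge_cache), contraposes to O(purge_cache ⊃ not file_disclosure); with O(purge_cache) we get O(not file_disclosure).
Premises 1, 5 do not contribute to this derivation.
Thus O(not file_disclosure), which is F(file_disclosure): file_disclosure is forbidden.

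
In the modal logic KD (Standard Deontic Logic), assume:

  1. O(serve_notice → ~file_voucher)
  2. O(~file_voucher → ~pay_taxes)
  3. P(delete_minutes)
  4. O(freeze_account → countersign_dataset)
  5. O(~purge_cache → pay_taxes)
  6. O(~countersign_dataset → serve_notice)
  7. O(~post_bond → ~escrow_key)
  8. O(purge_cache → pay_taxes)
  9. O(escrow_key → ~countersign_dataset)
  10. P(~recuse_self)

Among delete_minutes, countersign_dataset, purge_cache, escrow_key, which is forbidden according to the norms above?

Premises 8 and 5 cover both cases: O(purge_cache → pay_taxes) and O(~purge_cache → pay_taxes). Since purge_cache ∨ ~purge_cache is a tautology, O(pay_taxes) follows.
The contrapositive of premise 2 (O(~file_voucher → ~pay_taxes)) is O(pay_taxes → file_voucher), and O(pay_taxes) is already established, so O(file_voucher).
The contrapositive of premise 1 (O(serve_notice → ~file_voucher)) is O(file_voucher → ~serve_notice), and O(file_voucher) is already established, so O(~serve_notice).
The contrapositive of premise 6 (O(~countersign_dataset → serve_notice)) is O(~serve_notice → countersign_dataset), and O(~serve_notice) is already established, so O(countersign_dataset).
Premise 9 is O(escrow_key → ~countersign_dataset); contrapositively O(countersign_dataset → ~escrow_key). Since O(countersign_dataset) holds, K gives O(~escrow_key).
So O(~escrow_key) holds, i.e. escrow_key is forbidden. None of the other listed options is forbidden under the premises.

escrow_key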